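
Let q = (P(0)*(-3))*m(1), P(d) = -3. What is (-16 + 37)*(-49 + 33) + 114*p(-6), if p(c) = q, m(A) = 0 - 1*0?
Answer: -336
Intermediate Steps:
m(A) = 0 (m(A) = 0 + 0 = 0)
q = 0 (q = -3*(-3)*0 = 9*0 = 0)
p(c) = 0
(-16 + 37)*(-49 + 33) + 114*p(-6) = (-16 + 37)*(-49 + 33) + 114*0 = 21*(-16) + 0 = -336 + 0 = -336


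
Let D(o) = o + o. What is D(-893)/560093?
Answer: -1786/560093 ≈ -0.0031888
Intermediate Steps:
D(o) = 2*o
D(-893)/560093 = (2*(-893))/560093 = -1786*1/560093 = -1786/560093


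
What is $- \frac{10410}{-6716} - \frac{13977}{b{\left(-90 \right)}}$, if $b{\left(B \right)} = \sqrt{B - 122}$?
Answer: $\frac{5205}{3358} + \frac{13977 i \sqrt{53}}{106} \approx 1.55 + 959.94 i$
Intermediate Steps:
$b{\left(B \right)} = \sqrt{-122 + B}$
$- \frac{10410}{-6716} - \frac{13977}{b{\left(-90 \right)}} = - \frac{10410}{-6716} - \frac{13977}{\sqrt{-122 - 90}} = \left(-10410\right) \left(- \frac{1}{6716}\right) - \frac{13977}{\sqrt{-212}} = \frac{5205}{3358} - \frac{13977}{2 i \sqrt{53}} = \frac{5205}{3358} - 13977 \left(- \frac{i \sqrt{53}}{106}\right) = \frac{5205}{3358} + \frac{13977 i \sqrt{53}}{106}$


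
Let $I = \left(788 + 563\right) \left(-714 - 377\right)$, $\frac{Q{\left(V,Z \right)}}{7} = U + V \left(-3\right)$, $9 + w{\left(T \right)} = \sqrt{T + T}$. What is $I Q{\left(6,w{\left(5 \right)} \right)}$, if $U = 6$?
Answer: $123811044$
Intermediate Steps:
$w{\left(T \right)} = -9 + \sqrt{2} \sqrt{T}$ ($w{\left(T \right)} = -9 + \sqrt{T + T} = -9 + \sqrt{2 T} = -9 + \sqrt{2} \sqrt{T}$)
$Q{\left(V,Z \right)} = 42 - 21 V$ ($Q{\left(V,Z \right)} = 7 \left(6 + V \left(-3\right)\right) = 7 \left(6 - 3 V\right) = 42 - 21 V$)
$I = -1473941$ ($I = 1351 \left(-1091\right) = -1473941$)
$I Q{\left(6,w{\left(5 \right)} \right)} = - 1473941 \left(42 - 126\right) = \left(-1473941\right) \left(-84\right) = 123811044$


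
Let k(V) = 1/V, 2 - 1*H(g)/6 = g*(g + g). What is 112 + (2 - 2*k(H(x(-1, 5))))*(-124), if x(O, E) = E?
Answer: -4927/36 ≈ -136.86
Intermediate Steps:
H(g) = 12 - 12*g² (H(g) = 12 - 6*g*(g + g) = 12 - 6*g*2*g = 12 - 12*g²)
k(V) = 1/V
112 + (2 - 2*k(H(x(-1, 5))))*(-124) = 112 + (2 - 2/(12 - 12*5²))*(-124) = 112 + (2 - 2/(12 - 12*25))*(-124) = 112 + (2 - 2/(12 - 300))*(-124) = 112 + (2 - 2/(-288))*(-124) = 112 + (2 - 2*(-1/288))*(-124) = 112 + (2 + 1/144)*(-124) = 112 + (289/144)*(-124) = 112 - 8959/36 = -4927/36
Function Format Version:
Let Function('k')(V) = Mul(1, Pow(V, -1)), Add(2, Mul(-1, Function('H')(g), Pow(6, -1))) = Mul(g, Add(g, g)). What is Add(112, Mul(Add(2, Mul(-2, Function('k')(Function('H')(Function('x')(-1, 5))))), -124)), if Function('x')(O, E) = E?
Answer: Rational(-4927, 36) ≈ -136.86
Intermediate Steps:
Function('H')(g) = Add(12, Mul(-12, Pow(g, 2))) (Function('H')(g) = Add(12, Mul(-6, Mul(g, Add(g, g)))) = Add(12, Mul(-6, Mul(g, Mul(2, g)))) = Add(12, Mul(-6, Mul(2, Pow(g, 2)))) = Add(12, Mul(-12, Pow(g, 2))))
Function('k')(V) = Pow(V, -1)
Add(112, Mul(Add(2, Mul(-2, Function('k')(Function('H')(Function('x')(-1, 5))))), -124)) = Add(112, Mul(Add(2, Mul(-2, Pow(Add(12, Mul(-12, Pow(5, 2))), -1))), -124)) = Add(112, Mul(Add(2, Mul(-2, Pow(Add(12, Mul(-12, 25)), -1))), -124)) = Add(112, Mul(Add(2, Mul(-2, Pow(Add(12, -300), -1))), -124)) = Add(112, Mul(Add(2, Mul(-2, Pow(-288, -1))), -124)) = Add(112, Mul(Add(2, Mul(-2, Rational(-1, 288))), -124)) = Add(112, Mul(Add(2, Rational(1, 144)), -124)) = Add(112, Mul(Rational(289, 144), -124)) = Add(112, Rational(-8959, 36)) = Rational(-4927, 36)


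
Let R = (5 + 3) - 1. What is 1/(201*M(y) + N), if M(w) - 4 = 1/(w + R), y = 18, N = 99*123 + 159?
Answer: 25/328701 ≈ 7.6057e-5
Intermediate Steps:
N = 12336 (N = 12177 + 159 = 12336)
R = 7 (R = 8 - 1 = 7)
M(w) = 4 + 1/(7 + w) (M(w) = 4 + 1/(w + 7) = 4 + 1/(7 + w))
1/(201*M(y) + N) = 1/(201*((29 + 4*18)/(7 + 18)) + 12336) = 1/(201*((29 + 72)/25) + 12336) = 1/(201*((1/25)*101) + 12336) = 1/(201*(101/25) + 12336) = 1/(20301/25 + 12336) = 1/(328701/25) = 25/328701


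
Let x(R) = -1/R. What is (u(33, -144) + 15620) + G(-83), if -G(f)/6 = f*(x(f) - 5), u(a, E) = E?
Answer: 12992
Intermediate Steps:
G(f) = -6*f*(-5 - 1/f) (G(f) = -6*f*(-1/f - 5) = -6*f*(-5 - 1/f))
(u(33, -144) + 15620) + G(-83) = (-144 + 15620) + (6 + 30*(-83)) = 15476 + (6 - 2490) = 15476 - 2484 = 12992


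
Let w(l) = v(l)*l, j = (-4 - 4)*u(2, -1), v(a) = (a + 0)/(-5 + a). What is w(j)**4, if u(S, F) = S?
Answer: 4294967296/194481 ≈ 22084.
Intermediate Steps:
v(a) = a/(-5 + a)
j = -16 (j = (-4 - 4)*2 = -8*2 = -16)
w(l) = l**2/(-5 + l) (w(l) = (l/(-5 + l))*l = l**2/(-5 + l))
w(j)**4 = ((-16)**2/(-5 - 16))**4 = (256/(-21))**4 = (256*(-1/21))**4 = (-256/21)**4 = 4294967296/194481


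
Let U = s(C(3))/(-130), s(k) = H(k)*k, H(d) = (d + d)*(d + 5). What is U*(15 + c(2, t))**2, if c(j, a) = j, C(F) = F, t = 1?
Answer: -20808/65 ≈ -320.12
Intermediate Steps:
H(d) = 2*d*(5 + d) (H(d) = (2*d)*(5 + d) = 2*d*(5 + d))
s(k) = 2*k**2*(5 + k) (s(k) = (2*k*(5 + k))*k = 2*k**2*(5 + k))
U = -72/65 (U = (2*3**2*(5 + 3))/(-130) = (2*9*8)*(-1/130) = 144*(-1/130) = -72/65 ≈ -1.1077)
U*(15 + c(2, t))**2 = -72*(15 + 2)**2/65 = -72/65*17**2 = -72/65*289 = -20808/65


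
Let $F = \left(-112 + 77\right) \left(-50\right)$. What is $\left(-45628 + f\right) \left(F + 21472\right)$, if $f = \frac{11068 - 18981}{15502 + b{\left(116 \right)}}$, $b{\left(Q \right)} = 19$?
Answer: $- \frac{967401337966}{913} \approx -1.0596 \cdot 10^{9}$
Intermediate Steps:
$F = 1750$ ($F = \left(-35\right) \left(-50\right) = 1750$)
$f = - \frac{7913}{15521}$ ($f = \frac{11068 - 18981}{15502 + 19} = - \frac{7913}{15521} \approx -0.50983$)
$\left(-45628 + f\right) \left(F + 21472\right) = \left(-45628 - \frac{7913}{15521}\right) \left(1750 + 21472\right) = \left(- \frac{708200101}{15521}\right) 23222 = - \frac{967401337966}{913}$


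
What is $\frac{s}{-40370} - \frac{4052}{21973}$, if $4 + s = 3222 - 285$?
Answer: $- \frac{228026049}{887050010} \approx -0.25706$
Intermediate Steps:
$s = 2933$ ($s = -4 + \left(3222 - 285\right) = -4 + 2937 = 2933$)
$\frac{s}{-40370} - \frac{4052}{21973} = \frac{2933}{-40370} - \frac{4052}{21973} = 2933 \left(- \frac{1}{40370}\right) - \frac{4052}{21973} = - \frac{2933}{40370} - \frac{4052}{21973} = - \frac{228026049}{887050010}$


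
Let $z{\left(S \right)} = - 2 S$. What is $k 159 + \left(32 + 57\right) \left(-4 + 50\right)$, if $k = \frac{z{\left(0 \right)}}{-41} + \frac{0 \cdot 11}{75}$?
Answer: $4094$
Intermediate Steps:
$k = 0$ ($k = \frac{\left(-2\right) 0}{-41} + \frac{0 \cdot 11}{75} = 0 \left(- \frac{1}{41}\right) + 0 \cdot \frac{1}{75} = 0 + 0 = 0$)
$k 159 + \left(32 + 57\right) \left(-4 + 50\right) = 0 \cdot 159 + \left(32 + 57\right) \left(-4 + 50\right) = 0 + 89 \cdot 46 = 0 + 4094 = 4094$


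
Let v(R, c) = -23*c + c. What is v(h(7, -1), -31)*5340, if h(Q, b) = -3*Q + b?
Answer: 3641880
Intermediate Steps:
h(Q, b) = b - 3*Q
v(R, c) = -22*c
v(h(7, -1), -31)*5340 = -22*(-31)*5340 = 682*5340 = 3641880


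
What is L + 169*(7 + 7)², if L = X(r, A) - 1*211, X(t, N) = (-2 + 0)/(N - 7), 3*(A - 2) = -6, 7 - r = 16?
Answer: 230393/7 ≈ 32913.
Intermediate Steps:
r = -9 (r = 7 - 1*16 = 7 - 16 = -9)
A = 0 (A = 2 + (⅓)*(-6) = 2 - 2 = 0)
X(t, N) = -2/(-7 + N)
L = -1475/7 (L = -2/(-7 + 0) - 1*211 = -2/(-7) - 211 = -2*(-⅐) - 211 = 2/7 - 211 = -1475/7 ≈ -210.71)
L + 169*(7 + 7)² = -1475/7 + 169*(7 + 7)² = -1475/7 + 169*14² = -1475/7 + 169*196 = -1475/7 + 33124 = 230393/7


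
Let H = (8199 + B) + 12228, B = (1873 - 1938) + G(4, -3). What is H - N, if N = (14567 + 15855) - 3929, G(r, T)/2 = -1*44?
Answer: -6219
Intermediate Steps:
G(r, T) = -88 (G(r, T) = 2*(-1*44) = 2*(-44) = -88)
B = -153 (B = (1873 - 1938) - 88 = -65 - 88 = -153)
N = 26493 (N = 30422 - 3929 = 26493)
H = 20274 (H = (8199 - 153) + 12228 = 8046 + 12228 = 20274)
H - N = 20274 - 1*26493 = 20274 - 26493 = -6219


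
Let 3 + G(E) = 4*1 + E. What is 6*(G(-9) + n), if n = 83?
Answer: 450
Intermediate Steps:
G(E) = 1 + E (G(E) = -3 + (4*1 + E) = -3 + (4 + E) = 1 + E)
6*(G(-9) + n) = 6*((1 - 9) + 83) = 6*(-8 + 83) = 6*75 = 450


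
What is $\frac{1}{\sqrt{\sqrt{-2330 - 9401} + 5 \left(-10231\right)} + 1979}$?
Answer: $\frac{1}{1979 + \sqrt{-51155 + i \sqrt{11731}}} \approx 0.00049873 - 5.6992 \cdot 10^{-5} i$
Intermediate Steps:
$\frac{1}{\sqrt{\sqrt{-2330 - 9401} + 5 \left(-10231\right)} + 1979} = \frac{1}{\sqrt{\sqrt{-11731} - 51155} + 1979} = \frac{1}{\sqrt{i \sqrt{11731} - 51155} + 1979} = \frac{1}{\sqrt{-51155 + i \sqrt{11731}} + 1979} = \frac{1}{1979 + \sqrt{-51155 + i \sqrt{11731}}}$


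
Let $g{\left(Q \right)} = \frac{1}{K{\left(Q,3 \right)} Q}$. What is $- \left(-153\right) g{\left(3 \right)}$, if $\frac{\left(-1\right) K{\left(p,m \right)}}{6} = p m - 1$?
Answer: $- \frac{17}{16} \approx -1.0625$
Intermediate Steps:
$K{\left(p,m \right)} = 6 - 6 m p$ ($K{\left(p,m \right)} = - 6 \left(p m - 1\right) = - 6 \left(m p - 1\right) = - 6 \left(-1 + m p\right) = 6 - 6 m p$)
$g{\left(Q \right)} = \frac{1}{Q \left(6 - 18 Q\right)}$ ($g{\left(Q \right)} = \frac{1}{\left(6 - 18 Q\right) Q} = \frac{1}{Q \left(6 - 18 Q\right)}$)
$- \left(-153\right) g{\left(3 \right)} = - \left(-153\right) \left(- \frac{1}{6 \cdot 3 \left(-1 + 3 \cdot 3\right)}\right) = - \left(-153\right) \left(\left(- \frac{1}{6}\right) \frac{1}{3} \frac{1}{-1 + 9}\right) = - \left(-153\right) \left(\left(- \frac{1}{6}\right) \frac{1}{3} \cdot \frac{1}{8}\right) = - \frac{\left(-153\right) \left(-1\right)}{144} = \left(-1\right) \frac{17}{16} = - \frac{17}{16}$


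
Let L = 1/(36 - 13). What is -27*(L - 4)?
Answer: 2457/23 ≈ 106.83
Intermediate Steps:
L = 1/23 ≈ 0.043478
-27*(L - 4) = -27*(1/23 - 4) = -27*(-91/23) = 2457/23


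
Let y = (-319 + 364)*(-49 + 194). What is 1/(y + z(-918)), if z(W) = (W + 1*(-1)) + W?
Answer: 1/4688 ≈ 0.00021331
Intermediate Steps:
z(W) = -1 + 2*W (z(W) = (W - 1) + W = (-1 + W) + W = -1 + 2*W)
y = 6525 (y = 45*145 = 6525)
1/(y + z(-918)) = 1/(6525 + (-1 + 2*(-918))) = 1/(6525 + (-1 - 1836)) = 1/(6525 - 1837) = 1/4688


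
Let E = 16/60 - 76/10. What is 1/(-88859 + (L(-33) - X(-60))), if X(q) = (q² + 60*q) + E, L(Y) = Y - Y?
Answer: -3/266555 ≈ -1.1255e-5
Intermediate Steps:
L(Y) = 0
E = -22/3 (E = 16*(1/60) - 76*⅒ = 4/15 - 38/5 = -22/3 ≈ -7.3333)
X(q) = -22/3 + q² + 60*q (X(q) = (q² + 60*q) - 22/3 = -22/3 + q² + 60*q)
1/(-88859 + (L(-33) - X(-60))) = 1/(-88859 + (0 - (-22/3 + (-60)² + 60*(-60)))) = 1/(-88859 + (0 - (-22/3 + 3600 - 3600))) = 1/(-88859 + (0 - 1*(-22/3))) = 1/(-88859 + (0 + 22/3)) = 1/(-88859 + 22/3) = 1/(-266555/3) = -3/266555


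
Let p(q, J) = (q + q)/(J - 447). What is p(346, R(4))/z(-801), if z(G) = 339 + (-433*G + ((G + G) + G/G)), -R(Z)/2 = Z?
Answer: -692/157234805 ≈ -4.4011e-6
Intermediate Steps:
R(Z) = -2*Z
p(q, J) = 2*q/(-447 + J) (p(q, J) = (2*q)/(-447 + J) = 2*q/(-447 + J))
z(G) = 340 - 431*G (z(G) = 339 + (-433*G + (2*G + 1)) = 339 + (-433*G + (1 + 2*G)) = 339 + (1 - 431*G) = 340 - 431*G)
p(346, R(4))/z(-801) = (2*346/(-447 - 2*4))/(340 - 431*(-801)) = (2*346/(-447 - 8))/(340 + 345231) = (2*346/(-455))/345571 = (2*346*(-1/455))*(1/345571) = -692/455*1/345571 = -692/157234805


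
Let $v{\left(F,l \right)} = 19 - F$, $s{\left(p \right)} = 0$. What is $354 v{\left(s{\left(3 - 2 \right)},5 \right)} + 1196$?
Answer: $7922$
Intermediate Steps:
$354 v{\left(s{\left(3 - 2 \right)},5 \right)} + 1196 = 354 \left(19 - 0\right) + 1196 = 354 \left(19 + 0\right) + 1196 = 354 \cdot 19 + 1196 = 6726 + 1196 = 7922$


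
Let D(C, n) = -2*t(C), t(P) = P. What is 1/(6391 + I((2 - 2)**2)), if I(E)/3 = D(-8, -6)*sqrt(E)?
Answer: 1/6391 ≈ 0.00015647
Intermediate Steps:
D(C, n) = -2*C
I(E) = 48*sqrt(E) (I(E) = 3*((-2*(-8))*sqrt(E)) = 3*(16*sqrt(E)) = 48*sqrt(E))
1/(6391 + I((2 - 2)**2)) = 1/(6391 + 48*sqrt((2 - 2)**2)) = 1/(6391 + 48*sqrt(0**2)) = 1/(6391 + 48*sqrt(0)) = 1/(6391 + 48*0) = 1/(6391 + 0) = 1/6391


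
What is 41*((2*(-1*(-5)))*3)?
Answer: 1230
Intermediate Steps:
41*((2*(-1*(-5)))*3) = 41*((2*5)*3) = 41*(10*3) = 41*30 = 1230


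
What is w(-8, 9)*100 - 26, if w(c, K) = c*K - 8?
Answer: -8026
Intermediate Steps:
w(c, K) = -8 + K*c (w(c, K) = K*c - 8 = -8 + K*c)
w(-8, 9)*100 - 26 = (-8 + 9*(-8))*100 - 26 = (-8 - 72)*100 - 26 = -80*100 - 26 = -8000 - 26 = -8026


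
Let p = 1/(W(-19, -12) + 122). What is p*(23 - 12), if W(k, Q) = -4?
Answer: 11/118 ≈ 0.093220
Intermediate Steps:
p = 1/118 (p = 1/(-4 + 122) = 1/118 ≈ 0.0084746)
p*(23 - 12) = (23 - 12)/118 = (1/118)*11 = 11/118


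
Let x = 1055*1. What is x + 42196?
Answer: 43251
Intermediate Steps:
x = 1055
x + 42196 = 1055 + 42196 = 43251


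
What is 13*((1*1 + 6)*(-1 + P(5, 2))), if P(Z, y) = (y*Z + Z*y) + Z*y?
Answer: 2639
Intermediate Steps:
P(Z, y) = 3*Z*y (P(Z, y) = (Z*y + Z*y) + Z*y = 2*Z*y + Z*y = 3*Z*y)
13*((1*1 + 6)*(-1 + P(5, 2))) = 13*((1*1 + 6)*(-1 + 3*5*2)) = 13*((1 + 6)*(-1 + 30)) = 13*(7*29) = 13*203 = 2639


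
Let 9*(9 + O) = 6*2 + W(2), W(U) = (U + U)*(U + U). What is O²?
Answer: 2809/81 ≈ 34.679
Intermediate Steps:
W(U) = 4*U² (W(U) = (2*U)*(2*U) = 4*U²)
O = -53/9 (O = -9 + (6*2 + 4*2²)/9 = -9 + (12 + 4*4)/9 = -9 + (12 + 16)/9 = -9 + (⅑)*28 = -9 + 28/9 = -53/9 ≈ -5.8889)
O² = (-53/9)² = 2809/81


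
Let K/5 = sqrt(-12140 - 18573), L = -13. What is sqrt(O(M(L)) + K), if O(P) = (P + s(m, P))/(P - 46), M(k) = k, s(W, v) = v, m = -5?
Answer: sqrt(1534 + 17405*I*sqrt(30713))/59 ≈ 20.937 + 20.926*I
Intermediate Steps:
O(P) = 2*P/(-46 + P) (O(P) = (P + P)/(P - 46) = (2*P)/(-46 + P) = 2*P/(-46 + P))
K = 5*I*sqrt(30713) (K = 5*sqrt(-12140 - 18573) = 5*sqrt(-30713) = 5*(I*sqrt(30713)) = 5*I*sqrt(30713) ≈ 876.26*I)
sqrt(O(M(L)) + K) = sqrt(2*(-13)/(-46 - 13) + 5*I*sqrt(30713)) = sqrt(2*(-13)/(-59) + 5*I*sqrt(30713)) = sqrt(2*(-13)*(-1/59) + 5*I*sqrt(30713)) = sqrt(26/59 + 5*I*sqrt(30713))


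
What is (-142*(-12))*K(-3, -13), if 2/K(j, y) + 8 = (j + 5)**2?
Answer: -852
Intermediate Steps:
K(j, y) = 2/(-8 + (5 + j)**2) (K(j, y) = 2/(-8 + (j + 5)**2) = 2/(-8 + (5 + j)**2))
(-142*(-12))*K(-3, -13) = (-142*(-12))*(2/(-8 + (5 - 3)**2)) = 1704*(2/(-8 + 2**2)) = 1704*(2/(-8 + 4)) = 1704*(2/(-4)) = 1704*(2*(-1/4)) = 1704*(-1/2) = -852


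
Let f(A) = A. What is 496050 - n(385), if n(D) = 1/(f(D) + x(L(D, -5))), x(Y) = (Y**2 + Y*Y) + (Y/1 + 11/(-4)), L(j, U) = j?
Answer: 589738467446/1188869 ≈ 4.9605e+5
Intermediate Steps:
x(Y) = -11/4 + Y + 2*Y**2 (x(Y) = (Y**2 + Y**2) + (Y*1 + 11*(-1/4)) = 2*Y**2 + (Y - 11/4) = 2*Y**2 + (-11/4 + Y) = -11/4 + Y + 2*Y**2)
n(D) = 1/(-11/4 + 2*D + 2*D**2) (n(D) = 1/(D + (-11/4 + D + 2*D**2)) = 1/(-11/4 + 2*D + 2*D**2))
496050 - n(385) = 496050 - 4/(-11 + 8*385 + 8*385**2) = 496050 - 4/(-11 + 3080 + 8*148225) = 496050 - 4/(-11 + 3080 + 1185800) = 496050 - 4/1188869 = 589738467446/1188869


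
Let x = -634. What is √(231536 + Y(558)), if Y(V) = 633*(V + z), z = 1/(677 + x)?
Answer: √1081229969/43 ≈ 764.70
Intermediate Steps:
z = 1/43 (z = 1/(677 - 634) = 1/43 ≈ 0.023256)
Y(V) = 633/43 + 633*V (Y(V) = 633*(V + 1/43) = 633*(1/43 + V) = 633/43 + 633*V)
√(231536 + Y(558)) = √(231536 + (633/43 + 633*558)) = √(231536 + (633/43 + 353214)) = √(231536 + 15188835/43) = √(25144883/43) = √1081229969/43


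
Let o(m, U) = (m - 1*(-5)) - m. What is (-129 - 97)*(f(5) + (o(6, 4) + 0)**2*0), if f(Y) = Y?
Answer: -1130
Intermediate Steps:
o(m, U) = 5 (o(m, U) = (m + 5) - m = (5 + m) - m = 5)
(-129 - 97)*(f(5) + (o(6, 4) + 0)**2*0) = (-129 - 97)*(5 + (5 + 0)**2*0) = -226*(5 + 5**2*0) = -226*(5 + 25*0) = -226*(5 + 0) = -226*5 = -1130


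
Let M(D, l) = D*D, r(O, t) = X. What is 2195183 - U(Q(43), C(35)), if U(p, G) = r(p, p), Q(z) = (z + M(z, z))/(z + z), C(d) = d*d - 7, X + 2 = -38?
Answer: 2195223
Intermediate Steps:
X = -40 (X = -2 - 38 = -40)
r(O, t) = -40
M(D, l) = D²
C(d) = -7 + d² (C(d) = d² - 7 = -7 + d²)
Q(z) = (z + z²)/(2*z) (Q(z) = (z + z²)/(z + z) = (z + z²)/((2*z)) = (z + z²)*(1/(2*z)) = (z + z²)/(2*z))
U(p, G) = -40
2195183 - U(Q(43), C(35)) = 2195183 - 1*(-40) = 2195183 + 40 = 2195223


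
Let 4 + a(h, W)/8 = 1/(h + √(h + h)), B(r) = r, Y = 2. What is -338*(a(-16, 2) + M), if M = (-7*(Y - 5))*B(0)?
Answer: 98696/9 + 338*I*√2/9 ≈ 10966.0 + 53.112*I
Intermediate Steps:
a(h, W) = -32 + 8/(h + √2*√h) (a(h, W) = -32 + 8/(h + √(h + h)) = -32 + 8/(h + √(2*h)) = -32 + 8/(h + √2*√h))
M = 0 (M = -7*(2 - 5)*0 = -7*(-3)*0 = 21*0 = 0)
-338*(a(-16, 2) + M) = -338*(8*(1 - 4*(-16) - 4*√2*√(-16))/(-16 + √2*√(-16)) + 0) = -338*(8*(1 + 64 - 4*√2*4*I)/(-16 + √2*(4*I)) + 0) = -338*(8*(1 + 64 - 16*I*√2)/(-16 + 4*I*√2) + 0) = -338*(8*(65 - 16*I*√2)/(-16 + 4*I*√2) + 0) = -2704*(65 - 16*I*√2)/(-16 + 4*I*√2)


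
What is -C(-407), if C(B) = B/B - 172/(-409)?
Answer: -581/409 ≈ -1.4205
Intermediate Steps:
C(B) = 581/409 (C(B) = 1 - 172*(-1/409) = 1 + 172/409 = 581/409)
-C(-407) = -1*581/409 = -581/409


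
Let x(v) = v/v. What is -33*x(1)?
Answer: -33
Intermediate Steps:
x(v) = 1
-33*x(1) = -33*1 = -33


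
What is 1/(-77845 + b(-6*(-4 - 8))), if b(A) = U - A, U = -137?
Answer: -1/78054 ≈ -1.2812e-5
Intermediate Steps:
b(A) = -137 - A
1/(-77845 + b(-6*(-4 - 8))) = 1/(-77845 + (-137 - (-6)*(-4 - 8))) = 1/(-77845 + (-137 - (-6)*(-12))) = 1/(-77845 + (-137 - 1*72)) = 1/(-77845 + (-137 - 72)) = 1/(-77845 - 209) = 1/(-78054) = -1/78054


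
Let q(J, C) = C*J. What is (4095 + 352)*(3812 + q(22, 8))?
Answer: 17734636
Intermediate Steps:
(4095 + 352)*(3812 + q(22, 8)) = (4095 + 352)*(3812 + 8*22) = 4447*(3812 + 176) = 4447*3988 = 17734636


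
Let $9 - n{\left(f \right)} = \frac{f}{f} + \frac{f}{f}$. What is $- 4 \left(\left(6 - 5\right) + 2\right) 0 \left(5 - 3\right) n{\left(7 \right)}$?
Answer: $0$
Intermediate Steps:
$n{\left(f \right)} = 7$ ($n{\left(f \right)} = 9 - \left(\frac{f}{f} + \frac{f}{f}\right) = 9 - \left(1 + 1\right) = 9 - 2 = 7$)
$- 4 \left(\left(6 - 5\right) + 2\right) 0 \left(5 - 3\right) n{\left(7 \right)} = - 4 \left(\left(6 - 5\right) + 2\right) 0 \left(5 - 3\right) 7 = - 4 \left(1 + 2\right) 0 \cdot 2 \cdot 7 = \left(-4\right) 3 \cdot 0 \cdot 7 = \left(-12\right) 0 \cdot 7 = 0 \cdot 7 = 0$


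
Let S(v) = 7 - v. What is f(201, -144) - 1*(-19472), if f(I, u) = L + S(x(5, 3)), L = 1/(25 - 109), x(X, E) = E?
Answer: 1635983/84 ≈ 19476.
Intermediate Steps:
L = -1/84 (L = 1/(-84) = -1/84 ≈ -0.011905)
f(I, u) = 335/84 (f(I, u) = -1/84 + (7 - 1*3) = -1/84 + (7 - 3) = -1/84 + 4 = 335/84)
f(201, -144) - 1*(-19472) = 335/84 - 1*(-19472) = 335/84 + 19472 = 1635983/84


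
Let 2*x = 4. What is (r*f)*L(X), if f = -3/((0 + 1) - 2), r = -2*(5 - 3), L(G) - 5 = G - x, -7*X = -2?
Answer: -276/7 ≈ -39.429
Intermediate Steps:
x = 2 (x = (1/2)*4 = 2)
X = 2/7 (X = -1/7*(-2) = 2/7 ≈ 0.28571)
L(G) = 3 + G (L(G) = 5 + (G - 1*2) = 5 + (G - 2) = 5 + (-2 + G) = 3 + G)
r = -4 (r = -2*2 = -4)
f = 3 (f = -3/(1 - 2) = -3/(-1) = -3*(-1) = 3)
(r*f)*L(X) = (-4*3)*(3 + 2/7) = -12*23/7 = -276/7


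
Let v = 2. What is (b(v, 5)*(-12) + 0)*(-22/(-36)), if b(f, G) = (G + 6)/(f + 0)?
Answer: -121/3 ≈ -40.333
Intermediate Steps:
b(f, G) = (6 + G)/f
(b(v, 5)*(-12) + 0)*(-22/(-36)) = (((6 + 5)/2)*(-12) + 0)*(-22/(-36)) = (((½)*11)*(-12) + 0)*(-22*(-1/36)) = ((11/2)*(-12) + 0)*(11/18) = (-66 + 0)*(11/18) = -66*11/18 = -121/3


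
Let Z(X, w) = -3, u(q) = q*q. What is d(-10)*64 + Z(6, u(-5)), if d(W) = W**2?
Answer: 6397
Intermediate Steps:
u(q) = q**2
d(-10)*64 + Z(6, u(-5)) = (-10)**2*64 - 3 = 100*64 - 3 = 6400 - 3 = 6397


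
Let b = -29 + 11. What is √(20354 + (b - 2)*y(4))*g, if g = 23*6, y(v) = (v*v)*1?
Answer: 414*√2226 ≈ 19533.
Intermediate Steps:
y(v) = v² (y(v) = v²*1 = v²)
g = 138
b = -18
√(20354 + (b - 2)*y(4))*g = √(20354 + (-18 - 2)*4²)*138 = √(20354 - 20*16)*138 = √(20354 - 320)*138 = √20034*138 = (3*√2226)*138 = 414*√2226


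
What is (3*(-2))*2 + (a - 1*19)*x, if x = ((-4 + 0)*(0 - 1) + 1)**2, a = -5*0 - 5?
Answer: -612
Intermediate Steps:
a = -5 (a = 0 - 5 = -5)
x = 25 (x = (-4*(-1) + 1)**2 = (4 + 1)**2 = 5**2 = 25)
(3*(-2))*2 + (a - 1*19)*x = (3*(-2))*2 + (-5 - 1*19)*25 = -6*2 + (-5 - 19)*25 = -12 - 24*25 = -12 - 600 = -612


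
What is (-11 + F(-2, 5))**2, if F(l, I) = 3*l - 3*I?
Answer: 1024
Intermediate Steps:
F(l, I) = -3*I + 3*l
(-11 + F(-2, 5))**2 = (-11 + (-3*5 + 3*(-2)))**2 = (-11 + (-15 - 6))**2 = (-11 - 21)**2 = (-32)**2 = 1024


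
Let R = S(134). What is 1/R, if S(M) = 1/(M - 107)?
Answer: 27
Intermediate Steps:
S(M) = 1/(-107 + M)
R = 1/27 (R = 1/(-107 + 134) = 1/27 ≈ 0.037037)
1/R = 1/(1/27) = 27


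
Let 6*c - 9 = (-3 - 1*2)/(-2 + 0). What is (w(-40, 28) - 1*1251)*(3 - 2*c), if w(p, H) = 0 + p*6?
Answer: 2485/2 ≈ 1242.5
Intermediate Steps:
w(p, H) = 6*p (w(p, H) = 0 + 6*p = 6*p)
c = 23/12 (c = 3/2 + ((-3 - 1*2)/(-2 + 0))/6 = 3/2 + ((-3 - 2)/(-2))/6 = 3/2 + (-5*(-½))/6 = 3/2 + (⅙)*(5/2) = 3/2 + 5/12 = 23/12 ≈ 1.9167)
(w(-40, 28) - 1*1251)*(3 - 2*c) = (6*(-40) - 1*1251)*(3 - 2*23/12) = (-240 - 1251)*(3 - 23/6) = -1491*(-⅚) = 2485/2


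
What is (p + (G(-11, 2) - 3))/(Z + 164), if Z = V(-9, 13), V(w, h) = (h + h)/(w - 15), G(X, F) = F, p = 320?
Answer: 3828/1955 ≈ 1.9581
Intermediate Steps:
V(w, h) = 2*h/(-15 + w) (V(w, h) = (2*h)/(-15 + w) = 2*h/(-15 + w))
Z = -13/12 (Z = 2*13/(-15 - 9) = 2*13/(-24) = 2*13*(-1/24) = -13/12 ≈ -1.0833)
(p + (G(-11, 2) - 3))/(Z + 164) = (320 + (2 - 3))/(-13/12 + 164) = (320 - 1)/(1955/12) = 319*(12/1955) = 3828/1955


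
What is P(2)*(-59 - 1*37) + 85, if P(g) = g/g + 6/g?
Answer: -299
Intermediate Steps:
P(g) = 1 + 6/g
P(2)*(-59 - 1*37) + 85 = ((6 + 2)/2)*(-59 - 1*37) + 85 = ((½)*8)*(-59 - 37) + 85 = 4*(-96) + 85 = -384 + 85 = -299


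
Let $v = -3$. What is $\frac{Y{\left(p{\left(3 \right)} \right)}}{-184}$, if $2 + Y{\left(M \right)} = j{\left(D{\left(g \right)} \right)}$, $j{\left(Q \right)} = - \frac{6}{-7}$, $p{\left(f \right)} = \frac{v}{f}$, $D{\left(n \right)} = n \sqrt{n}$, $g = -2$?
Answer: $\frac{1}{161} \approx 0.0062112$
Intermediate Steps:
$D{\left(n \right)} = n^{\frac{3}{2}}$
$p{\left(f \right)} = - \frac{3}{f}$
$j{\left(Q \right)} = \frac{6}{7}$ ($j{\left(Q \right)} = \left(-6\right) \left(- \frac{1}{7}\right) = \frac{6}{7}$)
$Y{\left(M \right)} = - \frac{8}{7}$ ($Y{\left(M \right)} = -2 + \frac{6}{7} = - \frac{8}{7}$)
$\frac{Y{\left(p{\left(3 \right)} \right)}}{-184} = - \frac{8}{7 \left(-184\right)} = \left(- \frac{8}{7}\right) \left(- \frac{1}{184}\right) = \frac{1}{161}$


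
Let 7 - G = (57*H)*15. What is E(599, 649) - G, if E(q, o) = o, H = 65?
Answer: 56217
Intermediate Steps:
G = -55568 (G = 7 - 57*65*15 = 7 - 3705*15 = 7 - 1*55575 = 7 - 55575 = -55568)
E(599, 649) - G = 649 - 1*(-55568) = 649 + 55568 = 56217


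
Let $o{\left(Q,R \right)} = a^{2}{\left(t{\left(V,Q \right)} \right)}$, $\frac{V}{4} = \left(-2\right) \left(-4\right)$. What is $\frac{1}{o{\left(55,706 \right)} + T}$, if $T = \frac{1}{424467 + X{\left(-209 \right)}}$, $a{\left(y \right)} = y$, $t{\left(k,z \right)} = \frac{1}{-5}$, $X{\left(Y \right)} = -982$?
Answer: $\frac{2117425}{84702} \approx 24.999$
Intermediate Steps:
$V = 32$ ($V = 4 \left(\left(-2\right) \left(-4\right)\right) = 4 \cdot 8 = 32$)
$t{\left(k,z \right)} = - \frac{1}{5}$
$o{\left(Q,R \right)} = \frac{1}{25}$ ($o{\left(Q,R \right)} = \left(- \frac{1}{5}\right)^{2} = \frac{1}{25}$)
$T = \frac{1}{423485}$ ($T = \frac{1}{424467 - 982} = \frac{1}{423485} \approx 2.3614 \cdot 10^{-6}$)
$\frac{1}{o{\left(55,706 \right)} + T} = \frac{1}{\frac{1}{25} + \frac{1}{423485}} = \frac{1}{\frac{84702}{2117425}} = \frac{2117425}{84702}$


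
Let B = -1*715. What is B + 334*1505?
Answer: 501955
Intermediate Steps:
B = -715
B + 334*1505 = -715 + 334*1505 = -715 + 502670 = 501955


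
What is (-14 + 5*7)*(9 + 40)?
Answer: 1029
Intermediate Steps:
(-14 + 5*7)*(9 + 40) = (-14 + 35)*49 = 21*49 = 1029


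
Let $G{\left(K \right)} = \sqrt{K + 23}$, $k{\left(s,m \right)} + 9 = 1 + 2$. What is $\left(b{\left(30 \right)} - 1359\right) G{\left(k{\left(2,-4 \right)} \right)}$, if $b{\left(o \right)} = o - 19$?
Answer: $- 1348 \sqrt{17} \approx -5557.9$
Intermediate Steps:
$k{\left(s,m \right)} = -6$ ($k{\left(s,m \right)} = -9 + \left(1 + 2\right) = -9 + 3 = -6$)
$b{\left(o \right)} = -19 + o$
$G{\left(K \right)} = \sqrt{23 + K}$
$\left(b{\left(30 \right)} - 1359\right) G{\left(k{\left(2,-4 \right)} \right)} = \left(\left(-19 + 30\right) - 1359\right) \sqrt{23 - 6} = \left(11 - 1359\right) \sqrt{17} = - 1348 \sqrt{17}$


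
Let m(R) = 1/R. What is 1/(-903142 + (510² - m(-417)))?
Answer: -417/268148513 ≈ -1.5551e-6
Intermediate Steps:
1/(-903142 + (510² - m(-417))) = 1/(-903142 + (510² - 1/(-417))) = 1/(-903142 + (260100 - 1*(-1/417))) = 1/(-903142 + (260100 + 1/417)) = 1/(-903142 + 108461701/417) = 1/(-268148513/417) = -417/268148513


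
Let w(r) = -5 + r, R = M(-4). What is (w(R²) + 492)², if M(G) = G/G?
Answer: 238144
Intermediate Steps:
M(G) = 1
R = 1
(w(R²) + 492)² = ((-5 + 1²) + 492)² = ((-5 + 1) + 492)² = (-4 + 492)² = 488² = 238144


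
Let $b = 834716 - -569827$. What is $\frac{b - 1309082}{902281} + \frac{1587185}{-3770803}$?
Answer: $- \frac{1072122243802}{3402323901643} \approx -0.31511$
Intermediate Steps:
$b = 1404543$ ($b = 834716 + 569827 = 1404543$)
$\frac{b - 1309082}{902281} + \frac{1587185}{-3770803} = \frac{1404543 - 1309082}{902281} + \frac{1587185}{-3770803} = \left(1404543 - 1309082\right) \frac{1}{902281} + 1587185 \left(- \frac{1}{3770803}\right) = 95461 \cdot \frac{1}{902281} - \frac{1587185}{3770803} = \frac{95461}{902281} - \frac{1587185}{3770803} = - \frac{1072122243802}{3402323901643}$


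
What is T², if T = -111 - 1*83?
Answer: 37636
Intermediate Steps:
T = -194 (T = -111 - 83 = -194)
T² = (-194)² = 37636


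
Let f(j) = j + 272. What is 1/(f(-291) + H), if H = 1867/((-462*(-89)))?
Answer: -41118/779375 ≈ -0.052758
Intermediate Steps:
f(j) = 272 + j
H = 1867/41118 ≈ 0.045406
1/(f(-291) + H) = 1/((272 - 291) + 1867/41118) = 1/(-19 + 1867/41118) = 1/(-779375/41118) = -41118/779375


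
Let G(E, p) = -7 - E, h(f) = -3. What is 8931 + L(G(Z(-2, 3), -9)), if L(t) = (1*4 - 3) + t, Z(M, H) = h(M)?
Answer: 8928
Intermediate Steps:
Z(M, H) = -3
L(t) = 1 + t (L(t) = (4 - 3) + t = 1 + t)
8931 + L(G(Z(-2, 3), -9)) = 8931 + (1 + (-7 - 1*(-3))) = 8931 + (1 + (-7 + 3)) = 8931 + (1 - 4) = 8931 - 3 = 8928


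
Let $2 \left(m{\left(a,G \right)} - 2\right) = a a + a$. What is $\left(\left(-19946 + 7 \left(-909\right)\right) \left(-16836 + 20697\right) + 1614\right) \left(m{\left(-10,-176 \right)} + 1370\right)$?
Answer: $-143935225395$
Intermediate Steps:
$m{\left(a,G \right)} = 2 + \frac{a}{2} + \frac{a^{2}}{2}$ ($m{\left(a,G \right)} = 2 + \frac{a a + a}{2} = 2 + \frac{a^{2} + a}{2} = 2 + \frac{a + a^{2}}{2} = 2 + \left(\frac{a}{2} + \frac{a^{2}}{2}\right) = 2 + \frac{a}{2} + \frac{a^{2}}{2}$)
$\left(\left(-19946 + 7 \left(-909\right)\right) \left(-16836 + 20697\right) + 1614\right) \left(m{\left(-10,-176 \right)} + 1370\right) = \left(\left(-19946 + 7 \left(-909\right)\right) \left(-16836 + 20697\right) + 1614\right) \left(\left(2 + \frac{1}{2} \left(-10\right) + \frac{\left(-10\right)^{2}}{2}\right) + 1370\right) = \left(\left(-19946 - 6363\right) 3861 + 1614\right) \left(\left(2 - 5 + \frac{1}{2} \cdot 100\right) + 1370\right) = \left(\left(-26309\right) 3861 + 1614\right) \left(\left(2 - 5 + 50\right) + 1370\right) = \left(-101579049 + 1614\right) \left(47 + 1370\right) = \left(-101577435\right) 1417 = -143935225395$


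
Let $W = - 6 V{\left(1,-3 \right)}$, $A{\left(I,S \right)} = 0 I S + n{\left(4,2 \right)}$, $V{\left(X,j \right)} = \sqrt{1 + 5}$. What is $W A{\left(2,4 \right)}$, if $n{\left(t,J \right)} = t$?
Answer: $- 24 \sqrt{6} \approx -58.788$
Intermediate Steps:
$V{\left(X,j \right)} = \sqrt{6}$
$A{\left(I,S \right)} = 4$ ($A{\left(I,S \right)} = 0 I S + 4 = 0 S + 4 = 0 + 4 = 4$)
$W = - 6 \sqrt{6} \approx -14.697$
$W A{\left(2,4 \right)} = - 6 \sqrt{6} \cdot 4 = - 24 \sqrt{6}$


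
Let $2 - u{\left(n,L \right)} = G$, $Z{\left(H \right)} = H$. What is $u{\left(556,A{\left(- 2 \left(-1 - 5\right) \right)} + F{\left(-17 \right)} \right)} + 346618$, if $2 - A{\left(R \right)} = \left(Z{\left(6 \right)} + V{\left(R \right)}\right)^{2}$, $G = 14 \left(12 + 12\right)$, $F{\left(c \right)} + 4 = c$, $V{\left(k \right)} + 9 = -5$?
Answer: $346284$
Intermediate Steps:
$V{\left(k \right)} = -14$ ($V{\left(k \right)} = -9 - 5 = -14$)
$F{\left(c \right)} = -4 + c$
$G = 336$ ($G = 14 \cdot 24 = 336$)
$A{\left(R \right)} = -62$ ($A{\left(R \right)} = 2 - \left(6 - 14\right)^{2} = 2 - \left(-8\right)^{2} = 2 - 64 = -62$)
$u{\left(n,L \right)} = -334$ ($u{\left(n,L \right)} = 2 - 336 = -334$)
$u{\left(556,A{\left(- 2 \left(-1 - 5\right) \right)} + F{\left(-17 \right)} \right)} + 346618 = -334 + 346618 = 346284$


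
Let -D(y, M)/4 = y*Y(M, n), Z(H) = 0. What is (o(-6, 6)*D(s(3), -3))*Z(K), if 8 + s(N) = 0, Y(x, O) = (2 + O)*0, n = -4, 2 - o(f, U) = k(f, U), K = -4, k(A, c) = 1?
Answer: 0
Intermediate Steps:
o(f, U) = 1 (o(f, U) = 2 - 1*1 = 2 - 1 = 1)
Y(x, O) = 0
s(N) = -8 (s(N) = -8 + 0 = -8)
D(y, M) = 0 (D(y, M) = -4*y*0 = -4*0 = 0)
(o(-6, 6)*D(s(3), -3))*Z(K) = (1*0)*0 = 0*0 = 0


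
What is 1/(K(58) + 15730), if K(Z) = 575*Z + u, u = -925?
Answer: 1/48155 ≈ 2.0766e-5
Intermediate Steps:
K(Z) = -925 + 575*Z (K(Z) = 575*Z - 925 = -925 + 575*Z)
1/(K(58) + 15730) = 1/((-925 + 575*58) + 15730) = 1/((-925 + 33350) + 15730) = 1/(32425 + 15730) = 1/48155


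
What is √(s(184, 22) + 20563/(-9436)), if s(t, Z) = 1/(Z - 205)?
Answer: I*√1628561823105/863394 ≈ 1.4781*I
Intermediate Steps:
s(t, Z) = 1/(-205 + Z)
√(s(184, 22) + 20563/(-9436)) = √(1/(-205 + 22) + 20563/(-9436)) = √(1/(-183) + 20563*(-1/9436)) = √(-1/183 - 20563/9436) = √(-3772465/1726788) = I*√1628561823105/863394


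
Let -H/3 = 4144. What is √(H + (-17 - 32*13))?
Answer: I*√12865 ≈ 113.42*I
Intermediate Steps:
H = -12432 (H = -3*4144 = -12432)
√(H + (-17 - 32*13)) = √(-12432 + (-17 - 32*13)) = √(-12432 + (-17 - 416)) = √(-12432 - 433) = √(-12865) = I*√12865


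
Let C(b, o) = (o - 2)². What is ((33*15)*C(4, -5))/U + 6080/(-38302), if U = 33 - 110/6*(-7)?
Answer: 11504555/76604 ≈ 150.18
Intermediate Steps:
C(b, o) = (-2 + o)²
U = 484/3 (U = 33 - 110*⅙*(-7) = 33 - 55/3*(-7) = 33 + 385/3 = 484/3 ≈ 161.33)
((33*15)*C(4, -5))/U + 6080/(-38302) = ((33*15)*(-2 - 5)²)/(484/3) + 6080/(-38302) = (495*(-7)²)*(3/484) + 6080*(-1/38302) = (495*49)*(3/484) - 3040/19151 = 24255*(3/484) - 3040/19151 = 6615/44 - 3040/19151 = 11504555/76604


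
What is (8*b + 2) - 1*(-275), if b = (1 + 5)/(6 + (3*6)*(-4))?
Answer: 3039/11 ≈ 276.27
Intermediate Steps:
b = -1/11 (b = 6/(6 + 18*(-4)) = 6/(6 - 72) = 6/(-66) = 6*(-1/66) = -1/11 ≈ -0.090909)
(8*b + 2) - 1*(-275) = (8*(-1/11) + 2) - 1*(-275) = (-8/11 + 2) + 275 = 14/11 + 275 = 3039/11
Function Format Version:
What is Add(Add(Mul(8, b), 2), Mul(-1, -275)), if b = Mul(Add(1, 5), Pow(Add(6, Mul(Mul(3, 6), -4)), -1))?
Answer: Rational(3039, 11) ≈ 276.27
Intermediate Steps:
b = Rational(-1, 11) (b = Mul(6, Pow(Add(6, Mul(18, -4)), -1)) = Mul(6, Pow(Add(6, -72), -1)) = Mul(6, Pow(-66, -1)) = Mul(6, Rational(-1, 66)) = Rational(-1, 11) ≈ -0.090909)
Add(Add(Mul(8, b), 2), Mul(-1, -275)) = Add(Add(Mul(8, Rational(-1, 11)), 2), Mul(-1, -275)) = Add(Add(Rational(-8, 11), 2), 275) = Add(Rational(14, 11), 275) = Rational(3039, 11)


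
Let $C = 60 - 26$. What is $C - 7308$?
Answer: $-7274$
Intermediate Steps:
$C = 34$ ($C = 60 - 26 = 34$)
$C - 7308 = 34 - 7308 = -7274$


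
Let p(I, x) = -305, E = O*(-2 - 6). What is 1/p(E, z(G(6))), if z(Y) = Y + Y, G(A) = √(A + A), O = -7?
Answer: -1/305 ≈ -0.0032787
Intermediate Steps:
E = 56 (E = -7*(-2 - 6) = -7*(-8) = 56)
G(A) = √2*√A (G(A) = √(2*A) = √2*√A)
z(Y) = 2*Y
1/p(E, z(G(6))) = 1/(-305) = -1/305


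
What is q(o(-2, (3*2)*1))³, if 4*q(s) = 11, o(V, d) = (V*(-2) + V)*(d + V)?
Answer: 1331/64 ≈ 20.797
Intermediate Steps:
o(V, d) = -V*(V + d) (o(V, d) = (-2*V + V)*(V + d) = (-V)*(V + d) = -V*(V + d))
q(s) = 11/4 (q(s) = (¼)*11 = 11/4)
q(o(-2, (3*2)*1))³ = (11/4)³ = 1331/64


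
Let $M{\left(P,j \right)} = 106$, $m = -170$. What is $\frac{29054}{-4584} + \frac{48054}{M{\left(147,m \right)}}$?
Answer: $\frac{54299953}{121476} \approx 447.0$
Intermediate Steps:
$\frac{29054}{-4584} + \frac{48054}{M{\left(147,m \right)}} = \frac{29054}{-4584} + \frac{48054}{106} = 29054 \left(- \frac{1}{4584}\right) + 48054 \cdot \frac{1}{106} = - \frac{14527}{2292} + \frac{24027}{53} = \frac{54299953}{121476}$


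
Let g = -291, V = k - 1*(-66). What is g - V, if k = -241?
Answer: -116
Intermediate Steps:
V = -175 (V = -241 - 1*(-66) = -241 + 66 = -175)
g - V = -291 - 1*(-175) = -291 + 175 = -116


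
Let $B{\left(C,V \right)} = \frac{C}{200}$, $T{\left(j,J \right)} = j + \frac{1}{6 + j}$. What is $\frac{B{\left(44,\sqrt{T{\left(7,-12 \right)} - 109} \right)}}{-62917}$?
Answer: $- \frac{11}{3145850} \approx -3.4967 \cdot 10^{-6}$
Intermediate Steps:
$B{\left(C,V \right)} = \frac{C}{200}$ ($B{\left(C,V \right)} = C \frac{1}{200} = \frac{C}{200}$)
$\frac{B{\left(44,\sqrt{T{\left(7,-12 \right)} - 109} \right)}}{-62917} = \frac{\frac{1}{200} \cdot 44}{-62917} = \frac{11}{50} \left(- \frac{1}{62917}\right) = - \frac{11}{3145850}$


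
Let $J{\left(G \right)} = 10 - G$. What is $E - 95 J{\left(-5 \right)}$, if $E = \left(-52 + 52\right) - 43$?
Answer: $-1468$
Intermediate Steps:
$E = -43$ ($E = 0 - 43 = -43$)
$E - 95 J{\left(-5 \right)} = -43 - 95 \left(10 - -5\right) = -43 - 95 \left(10 + 5\right) = -43 - 1425 = -1468$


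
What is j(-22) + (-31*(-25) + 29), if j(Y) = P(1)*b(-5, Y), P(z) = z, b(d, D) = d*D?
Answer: 914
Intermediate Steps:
b(d, D) = D*d
j(Y) = -5*Y (j(Y) = 1*(Y*(-5)) = 1*(-5*Y) = -5*Y)
j(-22) + (-31*(-25) + 29) = -5*(-22) + (-31*(-25) + 29) = 110 + (775 + 29) = 110 + 804 = 914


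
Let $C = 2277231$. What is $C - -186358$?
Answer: $2463589$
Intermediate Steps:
$C - -186358 = 2277231 - -186358 = 2277231 + 186358 = 2463589$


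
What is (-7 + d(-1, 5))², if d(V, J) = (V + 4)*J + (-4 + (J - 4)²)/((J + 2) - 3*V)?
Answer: 5929/100 ≈ 59.290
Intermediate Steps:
d(V, J) = J*(4 + V) + (-4 + (-4 + J)²)/(2 + J - 3*V) (d(V, J) = (4 + V)*J + (-4 + (-4 + J)²)/((2 + J) - 3*V) = J*(4 + V) + (-4 + (-4 + J)²)/(2 + J - 3*V))
(-7 + d(-1, 5))² = (-7 + (12 + 5*5² - 1*5² - 10*5*(-1) - 3*5*(-1)²)/(2 + 5 - 3*(-1)))² = (-7 + (12 + 5*25 - 1*25 + 50 - 3*5*1)/(2 + 5 + 3))² = (-7 + (12 + 125 - 25 + 50 - 15)/10)² = (-7 + (⅒)*147)² = (-7 + 147/10)² = (77/10)² = 5929/100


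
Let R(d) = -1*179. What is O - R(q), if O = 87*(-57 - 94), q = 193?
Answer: -12958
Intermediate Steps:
R(d) = -179
O = -13137 (O = 87*(-151) = -13137)
O - R(q) = -13137 - 1*(-179) = -13137 + 179 = -12958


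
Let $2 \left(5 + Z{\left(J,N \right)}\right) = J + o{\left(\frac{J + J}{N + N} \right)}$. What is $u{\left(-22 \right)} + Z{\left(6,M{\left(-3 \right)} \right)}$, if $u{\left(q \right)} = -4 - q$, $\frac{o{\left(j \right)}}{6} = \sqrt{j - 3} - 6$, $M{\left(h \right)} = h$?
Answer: $-2 + 3 i \sqrt{5} \approx -2.0 + 6.7082 i$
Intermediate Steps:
$o{\left(j \right)} = -36 + 6 \sqrt{-3 + j}$ ($o{\left(j \right)} = 6 \left(\sqrt{j - 3} - 6\right) = 6 \left(\sqrt{-3 + j} - 6\right) = 6 \left(-6 + \sqrt{-3 + j}\right) = -36 + 6 \sqrt{-3 + j}$)
$Z{\left(J,N \right)} = -23 + \frac{J}{2} + 3 \sqrt{-3 + \frac{J}{N}}$ ($Z{\left(J,N \right)} = -5 + \frac{J + \left(-36 + 6 \sqrt{-3 + \frac{J + J}{N + N}}\right)}{2} = -5 + \frac{J + \left(-36 + 6 \sqrt{-3 + \frac{2 J}{2 N}}\right)}{2} = -5 + \frac{J + \left(-36 + 6 \sqrt{-3 + 2 J \frac{1}{2 N}}\right)}{2} = -5 + \frac{J + \left(-36 + 6 \sqrt{-3 + \frac{J}{N}}\right)}{2} = -5 + \frac{-36 + J + 6 \sqrt{-3 + \frac{J}{N}}}{2} = -5 + \left(-18 + \frac{J}{2} + 3 \sqrt{-3 + \frac{J}{N}}\right) = -23 + \frac{J}{2} + 3 \sqrt{-3 + \frac{J}{N}}$)
$u{\left(-22 \right)} + Z{\left(6,M{\left(-3 \right)} \right)} = \left(-4 - -22\right) + \left(-23 + \frac{1}{2} \cdot 6 + 3 \sqrt{-3 + \frac{6}{-3}}\right) = \left(-4 + 22\right) + \left(-23 + 3 + 3 \sqrt{-3 + 6 \left(- \frac{1}{3}\right)}\right) = 18 + \left(-23 + 3 + 3 \sqrt{-3 - 2}\right) = 18 + \left(-23 + 3 + 3 \sqrt{-5}\right) = 18 + \left(-23 + 3 + 3 i \sqrt{5}\right) = 18 - \left(20 - 3 i \sqrt{5}\right) = -2 + 3 i \sqrt{5}$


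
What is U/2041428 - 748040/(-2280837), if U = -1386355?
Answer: -544993326005/1552054838412 ≈ -0.35114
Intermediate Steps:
U/2041428 - 748040/(-2280837) = -1386355/2041428 - 748040/(-2280837) = -1386355*1/2041428 - 748040*(-1/2280837) = -1386355/2041428 + 748040/2280837 = -544993326005/1552054838412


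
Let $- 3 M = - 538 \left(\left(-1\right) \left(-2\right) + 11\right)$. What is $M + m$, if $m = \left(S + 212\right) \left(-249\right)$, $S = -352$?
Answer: $\frac{111574}{3} \approx 37191.0$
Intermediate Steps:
$m = 34860$ ($m = \left(-352 + 212\right) \left(-249\right) = \left(-140\right) \left(-249\right) = 34860$)
$M = \frac{6994}{3}$ ($M = - \frac{\left(-538\right) \left(\left(-1\right) \left(-2\right) + 11\right)}{3} = - \frac{\left(-538\right) \left(2 + 11\right)}{3} = - \frac{\left(-538\right) 13}{3} = \left(- \frac{1}{3}\right) \left(-6994\right) = \frac{6994}{3} \approx 2331.3$)
$M + m = \frac{6994}{3} + 34860 = \frac{111574}{3}$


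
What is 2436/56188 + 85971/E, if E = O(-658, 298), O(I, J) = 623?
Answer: 1208014044/8751281 ≈ 138.04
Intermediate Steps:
E = 623
2436/56188 + 85971/E = 2436/56188 + 85971/623 = 2436*(1/56188) + 85971*(1/623) = 609/14047 + 85971/623 = 1208014044/8751281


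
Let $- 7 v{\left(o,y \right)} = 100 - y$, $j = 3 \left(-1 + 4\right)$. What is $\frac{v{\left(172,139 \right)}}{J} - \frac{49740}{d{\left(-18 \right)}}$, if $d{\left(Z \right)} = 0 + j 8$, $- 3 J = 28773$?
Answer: $- \frac{92761033}{134274} \approx -690.83$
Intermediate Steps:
$J = -9591$ ($J = \left(- \frac{1}{3}\right) 28773 = -9591$)
$j = 9$ ($j = 3 \cdot 3 = 9$)
$v{\left(o,y \right)} = - \frac{100}{7} + \frac{y}{7}$ ($v{\left(o,y \right)} = - \frac{100 - y}{7} = - \frac{100}{7} + \frac{y}{7}$)
$d{\left(Z \right)} = 72$ ($d{\left(Z \right)} = 0 + 9 \cdot 8 = 0 + 72 = 72$)
$\frac{v{\left(172,139 \right)}}{J} - \frac{49740}{d{\left(-18 \right)}} = \frac{- \frac{100}{7} + \frac{1}{7} \cdot 139}{-9591} - \frac{49740}{72} = \left(- \frac{100}{7} + \frac{139}{7}\right) \left(- \frac{1}{9591}\right) - \frac{4145}{6} = \frac{39}{7} \left(- \frac{1}{9591}\right) - \frac{4145}{6} = - \frac{13}{22379} - \frac{4145}{6} = - \frac{92761033}{134274}$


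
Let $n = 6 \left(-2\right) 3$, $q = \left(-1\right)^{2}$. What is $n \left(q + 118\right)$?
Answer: $-4284$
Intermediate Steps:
$q = 1$
$n = -36$ ($n = \left(-12\right) 3 = -36$)
$n \left(q + 118\right) = - 36 \left(1 + 118\right) = \left(-36\right) 119 = -4284$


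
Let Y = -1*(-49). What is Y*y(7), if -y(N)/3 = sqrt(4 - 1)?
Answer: -147*sqrt(3) ≈ -254.61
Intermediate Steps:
Y = 49
y(N) = -3*sqrt(3) (y(N) = -3*sqrt(4 - 1) = -3*sqrt(3))
Y*y(7) = 49*(-3*sqrt(3)) = -147*sqrt(3)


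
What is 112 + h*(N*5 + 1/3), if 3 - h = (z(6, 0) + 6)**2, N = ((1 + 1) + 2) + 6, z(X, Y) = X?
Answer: -6985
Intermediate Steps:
N = 10 (N = (2 + 2) + 6 = 4 + 6 = 10)
h = -141 (h = 3 - (6 + 6)**2 = 3 - 1*12**2 = 3 - 1*144 = 3 - 144 = -141)
112 + h*(N*5 + 1/3) = 112 - 141*(10*5 + 1/3) = 112 - 141*(50 + 1/3) = 112 - 141*151/3 = 112 - 7097 = -6985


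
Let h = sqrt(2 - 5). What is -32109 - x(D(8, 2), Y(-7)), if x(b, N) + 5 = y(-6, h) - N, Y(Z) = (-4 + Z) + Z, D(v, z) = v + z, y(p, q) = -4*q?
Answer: -32122 + 4*I*sqrt(3) ≈ -32122.0 + 6.9282*I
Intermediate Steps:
h = I*sqrt(3) (h = sqrt(-3) = I*sqrt(3) ≈ 1.732*I)
Y(Z) = -4 + 2*Z
x(b, N) = -5 - N - 4*I*sqrt(3) (x(b, N) = -5 + (-4*I*sqrt(3) - N) = -5 + (-N - 4*I*sqrt(3)) = -5 - N - 4*I*sqrt(3))
-32109 - x(D(8, 2), Y(-7)) = -32109 - (-5 - (-4 + 2*(-7)) - 4*I*sqrt(3)) = -32109 - (-5 - (-4 - 14) - 4*I*sqrt(3)) = -32109 - (-5 - 1*(-18) - 4*I*sqrt(3)) = -32109 - (-5 + 18 - 4*I*sqrt(3)) = -32109 - (13 - 4*I*sqrt(3)) = -32109 + (-13 + 4*I*sqrt(3)) = -32122 + 4*I*sqrt(3)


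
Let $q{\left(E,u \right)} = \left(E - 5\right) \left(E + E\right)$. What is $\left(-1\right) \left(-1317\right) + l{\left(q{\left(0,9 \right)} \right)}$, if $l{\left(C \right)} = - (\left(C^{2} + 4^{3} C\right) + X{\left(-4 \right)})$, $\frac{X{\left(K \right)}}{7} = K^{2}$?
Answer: $1205$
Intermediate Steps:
$X{\left(K \right)} = 7 K^{2}$
$q{\left(E,u \right)} = 2 E \left(-5 + E\right)$ ($q{\left(E,u \right)} = \left(-5 + E\right) 2 E = 2 E \left(-5 + E\right)$)
$l{\left(C \right)} = -112 - C^{2} - 64 C$ ($l{\left(C \right)} = - (\left(C^{2} + 4^{3} C\right) + 7 \left(-4\right)^{2}) = - (\left(C^{2} + 64 C\right) + 7 \cdot 16) = - (\left(C^{2} + 64 C\right) + 112) = - (112 + C^{2} + 64 C) = -112 - C^{2} - 64 C$)
$\left(-1\right) \left(-1317\right) + l{\left(q{\left(0,9 \right)} \right)} = \left(-1\right) \left(-1317\right) - \left(112 + \left(2 \cdot 0 \left(-5 + 0\right)\right)^{2} + 64 \cdot 2 \cdot 0 \left(-5 + 0\right)\right) = 1317 - \left(112 + \left(2 \cdot 0 \left(-5\right)\right)^{2} + 64 \cdot 2 \cdot 0 \left(-5\right)\right) = 1317 - 112 = 1205$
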